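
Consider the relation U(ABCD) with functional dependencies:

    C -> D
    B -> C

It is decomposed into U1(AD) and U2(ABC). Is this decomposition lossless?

Common attributes: U1 ∩ U2 = {A}.
No dependency enlarges {A}, so (A)⁺ = {A}.
The closure contains neither all of U1 = {AD} nor all of U2 = {ABC}, so the common attributes are not a superkey of either fragment. The join is lossy.

No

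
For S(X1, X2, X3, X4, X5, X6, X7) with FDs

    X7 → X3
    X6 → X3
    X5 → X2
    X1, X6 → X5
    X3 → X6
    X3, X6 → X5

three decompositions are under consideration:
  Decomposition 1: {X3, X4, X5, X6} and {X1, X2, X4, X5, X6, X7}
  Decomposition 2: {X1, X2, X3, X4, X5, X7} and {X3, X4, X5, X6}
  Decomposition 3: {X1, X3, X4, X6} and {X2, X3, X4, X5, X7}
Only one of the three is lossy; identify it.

Decomposition 3

Decomposition 1: common = {X4, X5, X6}, closure = {X2, X3, X4, X5, X6} → lossless.
Decomposition 2: common = {X3, X4, X5}, closure = {X2, X3, X4, X5, X6} → lossless.
Decomposition 3: common = {X3, X4}, closure = {X2, X3, X4, X5, X6} → lossy.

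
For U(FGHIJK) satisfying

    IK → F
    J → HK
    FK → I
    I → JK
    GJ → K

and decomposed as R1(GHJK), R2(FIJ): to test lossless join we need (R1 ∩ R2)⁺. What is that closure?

R1 ∩ R2 = {J}.
J → HK applies, adding HK
Closure: {HJK}.

HJK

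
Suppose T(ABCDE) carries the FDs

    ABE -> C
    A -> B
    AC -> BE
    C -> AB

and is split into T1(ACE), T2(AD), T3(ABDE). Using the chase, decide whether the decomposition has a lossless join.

Yes

Chase test. Columns are ABCDE; row i has aⱼ where attribute j ∈ Ti, else bᵢⱼ.
Initial tableau (one row per fragment):
  row 1: a1 b12 a3 b14 a5
  row 2: a1 b22 b23 a4 b25
  row 3: a1 a2 b33 a4 a5
Rows 1 and 2 agree on A; apply A→B and equate their B entries.
Rows 1 and 3 agree on A; apply A→B and equate their B entries.
Rows 1 and 3 agree on ABE; apply ABE→C and equate their C entries.
Row 3 is now all distinguished symbols — the join is lossless.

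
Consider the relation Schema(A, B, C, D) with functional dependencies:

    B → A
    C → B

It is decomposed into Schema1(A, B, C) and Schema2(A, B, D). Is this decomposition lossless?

No

Common attributes: Schema1 ∩ Schema2 = {A, B}.
No dependency enlarges {A, B}, so (A, B)⁺ = {A, B}.
The closure contains neither all of Schema1 = {A, B, C} nor all of Schema2 = {A, B, D}, so the common attributes are not a superkey of either fragment. The join is lossy.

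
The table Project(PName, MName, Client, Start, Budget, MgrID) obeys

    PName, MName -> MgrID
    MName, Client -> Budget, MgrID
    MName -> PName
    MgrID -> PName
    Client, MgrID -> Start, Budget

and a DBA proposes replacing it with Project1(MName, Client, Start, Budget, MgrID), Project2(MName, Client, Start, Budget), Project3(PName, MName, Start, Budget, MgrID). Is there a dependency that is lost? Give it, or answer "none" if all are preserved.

none

PName, MName → MgrID lies within Project3.
MName, Client → Budget, MgrID lies within Project1.
MName → PName lies within Project3.
MgrID → PName lies within Project3.
Client, MgrID → Start, Budget lies within Project1.
Every dependency is enforceable on the fragments, so the decomposition is dependency-preserving.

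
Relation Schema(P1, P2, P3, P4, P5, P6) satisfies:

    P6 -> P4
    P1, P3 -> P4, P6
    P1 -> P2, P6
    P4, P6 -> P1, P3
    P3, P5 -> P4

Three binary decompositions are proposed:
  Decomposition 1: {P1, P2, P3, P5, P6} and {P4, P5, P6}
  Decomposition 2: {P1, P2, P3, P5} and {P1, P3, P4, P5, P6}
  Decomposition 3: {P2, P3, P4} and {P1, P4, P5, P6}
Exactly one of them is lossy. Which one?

Decomposition 1: common = {P5, P6}, closure = {P1, P2, P3, P4, P5, P6} → lossless.
Decomposition 2: common = {P1, P3, P5}, closure = {P1, P2, P3, P4, P5, P6} → lossless.
Decomposition 3: common = {P4}, closure = {P4} → lossy.

Decomposition 3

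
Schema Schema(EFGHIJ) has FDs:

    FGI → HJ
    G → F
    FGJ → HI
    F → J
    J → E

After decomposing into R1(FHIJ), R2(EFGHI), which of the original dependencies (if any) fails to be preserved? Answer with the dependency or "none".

Check J → E: no single fragment contains all of {EJ}, and the restricted closure of {J} across the fragments never reaches {E}.
FGI → HJ is preserved.
G → F is preserved.
FGJ → HI is preserved.
F → J is preserved.

J → E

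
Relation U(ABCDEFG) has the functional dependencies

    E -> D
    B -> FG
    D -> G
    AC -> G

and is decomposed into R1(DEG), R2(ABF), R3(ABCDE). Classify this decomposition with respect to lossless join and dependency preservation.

Lossless test (chase): Rows 2 and 3 agree on B; apply B→FG and equate their FG entries. Rows 1 and 3 agree on D; apply D→G and equate their G entries. Row 3 is now all distinguished symbols — the join is lossless.
Dependency preservation: the restricted closure of {B} across the fragments never reaches {FG}, so B → FG cannot be enforced without a join — not preserved.

lossless but not dependency-preserving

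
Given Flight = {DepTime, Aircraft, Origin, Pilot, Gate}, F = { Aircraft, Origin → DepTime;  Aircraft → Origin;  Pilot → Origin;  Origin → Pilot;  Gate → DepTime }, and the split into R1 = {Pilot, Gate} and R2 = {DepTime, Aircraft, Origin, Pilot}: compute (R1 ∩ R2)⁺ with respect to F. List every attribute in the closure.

Origin, Pilot

R1 ∩ R2 = {Pilot}.
Pilot → Origin applies, adding Origin
Closure: {Origin, Pilot}.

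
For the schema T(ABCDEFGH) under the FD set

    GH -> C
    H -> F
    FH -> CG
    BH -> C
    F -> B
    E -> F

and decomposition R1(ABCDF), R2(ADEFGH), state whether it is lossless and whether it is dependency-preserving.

Lossless test: (ADF)⁺ = {ABDF}, which is a superkey of neither fragment — lossy.
Dependency preservation: the restricted closure of {GH} across the fragments never reaches {C}, so GH → C cannot be enforced without a join — not preserved.

lossy and not dependency-preserving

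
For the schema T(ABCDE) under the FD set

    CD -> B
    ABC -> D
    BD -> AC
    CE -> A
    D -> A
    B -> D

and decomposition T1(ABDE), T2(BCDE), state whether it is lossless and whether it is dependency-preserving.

Lossless test: (BDE)⁺ = {ABCDE}, which contains all of one fragment — lossless.
Dependency preservation: the restricted closure of {CE} across the fragments never reaches {A}, so CE → A cannot be enforced without a join — not preserved.

lossless but not dependency-preserving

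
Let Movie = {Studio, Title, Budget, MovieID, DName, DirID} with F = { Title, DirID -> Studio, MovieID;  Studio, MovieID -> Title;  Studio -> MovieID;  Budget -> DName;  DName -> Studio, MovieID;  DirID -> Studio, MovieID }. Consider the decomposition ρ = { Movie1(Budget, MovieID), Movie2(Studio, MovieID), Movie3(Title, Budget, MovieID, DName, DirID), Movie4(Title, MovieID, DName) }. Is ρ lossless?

No

Chase test. Columns are Studio, Title, Budget, MovieID, DName, DirID; row i has aⱼ where attribute j ∈ Moviei, else bᵢⱼ.
Initial tableau (one row per fragment):
  row 1: b11 b12 a3 a4 b15 b16
  row 2: a1 b22 b23 a4 b25 b26
  row 3: b31 a2 a3 a4 a5 a6
  row 4: b41 a2 b43 a4 a5 b46
Rows 1 and 3 agree on Budget; apply Budget→DName and equate their DName entries.
Rows 1 and 3 agree on DName; apply DName→Studio, MovieID and equate their Studio, MovieID entries.
Rows 1 and 4 agree on DName; apply DName→Studio, MovieID and equate their Studio, MovieID entries.
Rows 1 and 3 agree on Studio, MovieID; apply Studio, MovieID→Title and equate their Title entries.
No row becomes fully distinguished — the join is lossy.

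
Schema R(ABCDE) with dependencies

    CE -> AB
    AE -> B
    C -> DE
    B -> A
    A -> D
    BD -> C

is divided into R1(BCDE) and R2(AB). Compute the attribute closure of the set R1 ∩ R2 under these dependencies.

R1 ∩ R2 = {B}.
B → A applies, adding A
A → D applies, adding D
BD → C applies, adding C
C → DE applies, adding E
Closure: {ABCDE}.

ABCDE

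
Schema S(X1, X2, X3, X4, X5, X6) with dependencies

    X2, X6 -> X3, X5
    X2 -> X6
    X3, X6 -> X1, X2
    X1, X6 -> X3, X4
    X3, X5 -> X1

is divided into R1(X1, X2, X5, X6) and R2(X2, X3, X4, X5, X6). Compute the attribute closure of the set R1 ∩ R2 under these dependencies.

X1, X2, X3, X4, X5, X6

R1 ∩ R2 = {X2, X5, X6}.
X2, X6 → X3, X5 applies, adding X3
X3, X6 → X1, X2 applies, adding X1
X1, X6 → X3, X4 applies, adding X4
Closure: {X1, X2, X3, X4, X5, X6}.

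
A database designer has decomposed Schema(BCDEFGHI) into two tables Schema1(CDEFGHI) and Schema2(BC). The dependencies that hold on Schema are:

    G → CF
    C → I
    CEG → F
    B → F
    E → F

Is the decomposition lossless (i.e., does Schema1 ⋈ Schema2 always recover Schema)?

No

Common attributes: Schema1 ∩ Schema2 = {C}.
Closure of {C}: C → I applies, adding I. So (C)⁺ = {CI}.
The closure contains neither all of Schema1 = {CDEFGHI} nor all of Schema2 = {BC}, so the common attributes are not a superkey of either fragment. The join is lossy.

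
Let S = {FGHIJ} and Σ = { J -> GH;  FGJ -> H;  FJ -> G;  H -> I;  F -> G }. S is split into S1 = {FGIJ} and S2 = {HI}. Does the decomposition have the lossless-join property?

Common attributes: S1 ∩ S2 = {I}.
No dependency enlarges {I}, so (I)⁺ = {I}.
The closure contains neither all of S1 = {FGIJ} nor all of S2 = {HI}, so the common attributes are not a superkey of either fragment. The join is lossy.

No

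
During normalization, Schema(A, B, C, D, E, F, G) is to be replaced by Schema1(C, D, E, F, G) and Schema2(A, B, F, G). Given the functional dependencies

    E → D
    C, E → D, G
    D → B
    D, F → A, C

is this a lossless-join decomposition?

No

Common attributes: Schema1 ∩ Schema2 = {F, G}.
No dependency enlarges {F, G}, so (F, G)⁺ = {F, G}.
The closure contains neither all of Schema1 = {C, D, E, F, G} nor all of Schema2 = {A, B, F, G}, so the common attributes are not a superkey of either fragment. The join is lossy.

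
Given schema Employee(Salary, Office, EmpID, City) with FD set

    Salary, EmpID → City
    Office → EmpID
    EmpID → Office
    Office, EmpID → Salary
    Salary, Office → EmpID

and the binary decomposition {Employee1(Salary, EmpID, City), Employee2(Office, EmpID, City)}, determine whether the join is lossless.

Yes

Common attributes: Employee1 ∩ Employee2 = {EmpID, City}.
Closure of {EmpID, City}: EmpID → Office applies, adding Office; Office, EmpID → Salary applies, adding Salary. So (EmpID, City)⁺ = {Salary, Office, EmpID, City}.
This closure contains every attribute of Employee1, so Employee1 ∩ Employee2 → Employee1. The join is lossless.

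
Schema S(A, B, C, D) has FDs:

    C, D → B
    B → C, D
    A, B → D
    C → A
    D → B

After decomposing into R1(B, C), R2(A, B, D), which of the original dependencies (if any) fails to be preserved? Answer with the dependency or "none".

C → A

Check C → A: no single fragment contains all of {A, C}, and the restricted closure of {C} across the fragments never reaches {A}.
C, D → B is preserved.
B → C, D is preserved.
A, B → D is preserved.
D → B is preserved.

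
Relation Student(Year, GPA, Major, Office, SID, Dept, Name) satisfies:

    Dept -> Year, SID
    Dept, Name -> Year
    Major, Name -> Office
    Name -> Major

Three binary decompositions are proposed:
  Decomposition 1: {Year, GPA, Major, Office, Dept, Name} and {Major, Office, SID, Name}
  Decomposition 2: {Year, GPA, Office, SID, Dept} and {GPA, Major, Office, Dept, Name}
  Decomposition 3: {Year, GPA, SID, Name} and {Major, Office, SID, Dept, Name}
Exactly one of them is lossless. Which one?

Decomposition 1: common = {Major, Office, Name}, closure = {Major, Office, Name} → lossy.
Decomposition 2: common = {GPA, Office, Dept}, closure = {Year, GPA, Office, SID, Dept} → lossless.
Decomposition 3: common = {SID, Name}, closure = {Major, Office, SID, Name} → lossy.

Decomposition 2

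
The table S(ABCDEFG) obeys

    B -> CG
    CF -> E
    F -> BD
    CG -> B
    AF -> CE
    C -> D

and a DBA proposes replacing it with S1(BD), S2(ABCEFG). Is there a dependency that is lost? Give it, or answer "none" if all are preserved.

C -> D

Check C → D: no single fragment contains all of {CD}, and the restricted closure of {C} across the fragments never reaches {D}.
B → CG is preserved.
CF → E is preserved.
F → BD is preserved.
CG → B is preserved.
AF → CE is preserved.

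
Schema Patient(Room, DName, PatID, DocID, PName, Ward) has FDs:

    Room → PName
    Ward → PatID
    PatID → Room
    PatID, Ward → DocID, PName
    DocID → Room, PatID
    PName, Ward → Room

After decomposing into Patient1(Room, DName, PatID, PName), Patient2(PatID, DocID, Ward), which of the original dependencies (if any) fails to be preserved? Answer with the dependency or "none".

Room → PName lies within Patient1.
Ward → PatID lies within Patient2.
PatID → Room lies within Patient1.
PatID, Ward → DocID, PName: restricted closure across fragments reaches DocID, PName.
DocID → Room, PatID: restricted closure across fragments reaches Room, PatID.
PName, Ward → Room: restricted closure across fragments reaches Room.
Every dependency is enforceable on the fragments, so the decomposition is dependency-preserving.

none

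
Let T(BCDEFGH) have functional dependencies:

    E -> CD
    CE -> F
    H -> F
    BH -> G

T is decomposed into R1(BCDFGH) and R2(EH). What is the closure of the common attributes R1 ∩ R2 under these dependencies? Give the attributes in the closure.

R1 ∩ R2 = {H}.
H → F applies, adding F
Closure: {FH}.

FH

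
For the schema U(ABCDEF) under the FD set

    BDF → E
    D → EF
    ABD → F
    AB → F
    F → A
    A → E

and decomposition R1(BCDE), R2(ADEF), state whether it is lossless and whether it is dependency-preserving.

Lossless test: (DE)⁺ = {ADEF}, which contains all of one fragment — lossless.
Dependency preservation: the restricted closure of {AB} across the fragments never reaches {F}, so AB → F cannot be enforced without a join — not preserved.

lossless but not dependency-preserving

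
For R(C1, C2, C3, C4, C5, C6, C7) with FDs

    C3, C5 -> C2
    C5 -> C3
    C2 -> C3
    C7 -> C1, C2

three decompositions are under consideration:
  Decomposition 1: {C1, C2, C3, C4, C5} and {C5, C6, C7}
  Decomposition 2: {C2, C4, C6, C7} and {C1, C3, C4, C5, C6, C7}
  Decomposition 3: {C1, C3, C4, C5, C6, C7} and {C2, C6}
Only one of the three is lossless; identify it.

Decomposition 2

Decomposition 1: common = {C5}, closure = {C2, C3, C5} → lossy.
Decomposition 2: common = {C4, C6, C7}, closure = {C1, C2, C3, C4, C6, C7} → lossless.
Decomposition 3: common = {C6}, closure = {C6} → lossy.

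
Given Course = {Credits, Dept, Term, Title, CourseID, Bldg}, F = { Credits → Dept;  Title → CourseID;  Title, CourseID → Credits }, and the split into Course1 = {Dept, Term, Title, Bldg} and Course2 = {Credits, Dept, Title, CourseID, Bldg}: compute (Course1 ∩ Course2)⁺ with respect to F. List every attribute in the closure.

Credits, Dept, Title, CourseID, Bldg

Course1 ∩ Course2 = {Dept, Title, Bldg}.
Title → CourseID applies, adding CourseID
Title, CourseID → Credits applies, adding Credits
Closure: {Credits, Dept, Title, CourseID, Bldg}.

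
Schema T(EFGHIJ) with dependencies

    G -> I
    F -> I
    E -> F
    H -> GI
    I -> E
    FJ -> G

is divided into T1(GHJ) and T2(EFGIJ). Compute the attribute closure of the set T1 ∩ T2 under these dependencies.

EFGIJ

T1 ∩ T2 = {GJ}.
G → I applies, adding I
I → E applies, adding E
E → F applies, adding F
Closure: {EFGIJ}.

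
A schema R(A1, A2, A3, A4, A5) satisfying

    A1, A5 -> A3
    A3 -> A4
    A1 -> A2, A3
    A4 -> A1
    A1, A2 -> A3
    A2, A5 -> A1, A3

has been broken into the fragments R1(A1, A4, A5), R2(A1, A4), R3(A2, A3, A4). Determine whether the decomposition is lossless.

Yes

Chase test. Columns are A1, A2, A3, A4, A5; row i has aⱼ where attribute j ∈ Ri, else bᵢⱼ.
Initial tableau (one row per fragment):
  row 1: a1 b12 b13 a4 a5
  row 2: a1 b22 b23 a4 b25
  row 3: b31 a2 a3 a4 b35
Rows 1 and 2 agree on A1; apply A1→A2, A3 and equate their A2, A3 entries.
Rows 1 and 3 agree on A4; apply A4→A1 and equate their A1 entries.
Rows 1 and 3 agree on A1; apply A1→A2, A3 and equate their A2, A3 entries.
Row 1 is now all distinguished symbols — the join is lossless.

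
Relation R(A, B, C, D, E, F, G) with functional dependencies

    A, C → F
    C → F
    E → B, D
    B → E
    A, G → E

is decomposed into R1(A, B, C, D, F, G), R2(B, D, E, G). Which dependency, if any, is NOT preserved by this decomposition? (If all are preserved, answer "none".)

A, C → F lies within R1.
C → F lies within R1.
E → B, D lies within R2.
B → E lies within R2.
A, G → E: restricted closure across fragments reaches E.
Every dependency is enforceable on the fragments, so the decomposition is dependency-preserving.

none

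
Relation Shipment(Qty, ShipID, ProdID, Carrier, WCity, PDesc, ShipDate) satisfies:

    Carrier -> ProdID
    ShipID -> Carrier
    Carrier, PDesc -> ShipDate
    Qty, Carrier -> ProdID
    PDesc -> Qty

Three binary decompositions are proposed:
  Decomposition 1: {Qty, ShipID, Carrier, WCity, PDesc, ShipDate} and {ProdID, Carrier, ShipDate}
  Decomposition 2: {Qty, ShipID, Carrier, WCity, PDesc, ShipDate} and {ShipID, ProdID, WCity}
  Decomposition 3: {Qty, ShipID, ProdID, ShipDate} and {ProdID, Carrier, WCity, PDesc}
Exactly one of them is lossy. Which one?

Decomposition 1: common = {Carrier, ShipDate}, closure = {ProdID, Carrier, ShipDate} → lossless.
Decomposition 2: common = {ShipID, WCity}, closure = {ShipID, ProdID, Carrier, WCity} → lossless.
Decomposition 3: common = {ProdID}, closure = {ProdID} → lossy.

Decomposition 3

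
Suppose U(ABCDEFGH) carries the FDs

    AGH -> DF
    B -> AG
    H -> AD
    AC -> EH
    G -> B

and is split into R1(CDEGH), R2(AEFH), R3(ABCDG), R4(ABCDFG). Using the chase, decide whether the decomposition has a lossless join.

Chase test. Columns are ABCDEFGH; row i has aⱼ where attribute j ∈ Ri, else bᵢⱼ.
Initial tableau (one row per fragment):
  row 1: b11 b12 a3 a4 a5 b16 a7 a8
  row 2: a1 b22 b23 b24 a5 a6 b27 a8
  row 3: a1 a2 a3 a4 b35 b36 a7 b38
  row 4: a1 a2 a3 a4 b45 a6 a7 b48
Rows 1 and 2 agree on H; apply H→AD and equate their AD entries.
Rows 1 and 3 agree on AC; apply AC→EH and equate their EH entries.
Rows 1 and 4 agree on AC; apply AC→EH and equate their EH entries.
Rows 1 and 3 agree on G; apply G→B and equate their B entries.
Rows 1 and 3 agree on AGH; apply AGH→DF and equate their DF entries.
Rows 1 and 4 agree on AGH; apply AGH→DF and equate their DF entries.
Row 1 is now all distinguished symbols — the join is lossless.

Yes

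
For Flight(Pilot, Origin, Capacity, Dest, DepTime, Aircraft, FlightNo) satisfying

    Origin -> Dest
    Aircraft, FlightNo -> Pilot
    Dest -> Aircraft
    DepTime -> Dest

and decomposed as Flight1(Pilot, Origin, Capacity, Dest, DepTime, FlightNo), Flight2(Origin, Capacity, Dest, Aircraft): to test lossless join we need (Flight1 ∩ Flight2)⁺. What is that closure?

Origin, Capacity, Dest, Aircraft

Flight1 ∩ Flight2 = {Origin, Capacity, Dest}.
Dest → Aircraft applies, adding Aircraft
Closure: {Origin, Capacity, Dest, Aircraft}.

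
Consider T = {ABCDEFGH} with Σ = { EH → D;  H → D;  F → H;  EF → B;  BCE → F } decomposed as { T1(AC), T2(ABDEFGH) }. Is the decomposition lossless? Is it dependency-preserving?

lossy and not dependency-preserving

Lossless test: (A)⁺ = {A}, which is a superkey of neither fragment — lossy.
Dependency preservation: the restricted closure of {BCE} across the fragments never reaches {F}, so BCE → F cannot be enforced without a join — not preserved.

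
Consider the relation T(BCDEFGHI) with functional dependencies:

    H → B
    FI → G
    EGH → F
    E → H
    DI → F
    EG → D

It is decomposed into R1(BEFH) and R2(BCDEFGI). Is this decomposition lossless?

Yes

Common attributes: R1 ∩ R2 = {BEF}.
Closure of {BEF}: E → H applies, adding H. So (BEF)⁺ = {BEFH}.
This closure contains every attribute of R1, so R1 ∩ R2 → R1. The join is lossless.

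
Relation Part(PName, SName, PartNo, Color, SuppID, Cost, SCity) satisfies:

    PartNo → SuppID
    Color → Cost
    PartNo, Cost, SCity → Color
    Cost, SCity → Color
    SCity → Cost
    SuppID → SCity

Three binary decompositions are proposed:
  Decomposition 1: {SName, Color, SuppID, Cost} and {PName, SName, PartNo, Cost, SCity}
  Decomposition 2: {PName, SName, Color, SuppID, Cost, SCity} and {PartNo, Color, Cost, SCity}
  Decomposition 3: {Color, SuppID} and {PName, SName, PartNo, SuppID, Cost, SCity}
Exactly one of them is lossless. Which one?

Decomposition 3

Decomposition 1: common = {SName, Cost}, closure = {SName, Cost} → lossy.
Decomposition 2: common = {Color, Cost, SCity}, closure = {Color, Cost, SCity} → lossy.
Decomposition 3: common = {SuppID}, closure = {Color, SuppID, Cost, SCity} → lossless.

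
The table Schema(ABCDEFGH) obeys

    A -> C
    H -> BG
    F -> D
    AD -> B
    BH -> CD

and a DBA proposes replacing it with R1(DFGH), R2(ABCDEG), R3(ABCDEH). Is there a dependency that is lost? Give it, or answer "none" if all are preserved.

none

A → C lies within R2.
H → BG: restricted closure across fragments reaches BG.
F → D lies within R1.
AD → B lies within R2.
BH → CD lies within R3.
Every dependency is enforceable on the fragments, so the decomposition is dependency-preserving.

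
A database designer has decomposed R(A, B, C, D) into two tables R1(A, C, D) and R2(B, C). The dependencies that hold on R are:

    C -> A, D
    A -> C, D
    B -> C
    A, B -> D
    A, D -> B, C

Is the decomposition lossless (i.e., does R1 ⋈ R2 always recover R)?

Yes

Common attributes: R1 ∩ R2 = {C}.
Closure of {C}: C → A, D applies, adding A, D; A, D → B, C applies, adding B. So (C)⁺ = {A, B, C, D}.
This closure contains every attribute of R1, so R1 ∩ R2 → R1. The join is lossless.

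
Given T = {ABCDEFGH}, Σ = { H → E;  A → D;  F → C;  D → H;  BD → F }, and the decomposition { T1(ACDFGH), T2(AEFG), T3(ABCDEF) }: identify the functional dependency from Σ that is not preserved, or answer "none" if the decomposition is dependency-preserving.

H → E

Check H → E: no single fragment contains all of {EH}, and the restricted closure of {H} across the fragments never reaches {E}.
A → D is preserved.
F → C is preserved.
D → H is preserved.
BD → F is preserved.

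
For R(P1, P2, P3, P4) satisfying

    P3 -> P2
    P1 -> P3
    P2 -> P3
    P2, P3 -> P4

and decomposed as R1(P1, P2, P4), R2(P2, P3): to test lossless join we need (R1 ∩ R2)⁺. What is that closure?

R1 ∩ R2 = {P2}.
P2 → P3 applies, adding P3
P2, P3 → P4 applies, adding P4
Closure: {P2, P3, P4}.

P2, P3, P4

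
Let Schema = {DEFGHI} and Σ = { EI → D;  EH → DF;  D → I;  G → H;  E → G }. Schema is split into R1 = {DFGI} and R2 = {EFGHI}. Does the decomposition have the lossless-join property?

Common attributes: R1 ∩ R2 = {FGI}.
Closure of {FGI}: G → H applies, adding H. So (FGI)⁺ = {FGHI}.
The closure contains neither all of R1 = {DFGI} nor all of R2 = {EFGHI}, so the common attributes are not a superkey of either fragment. The join is lossy.

No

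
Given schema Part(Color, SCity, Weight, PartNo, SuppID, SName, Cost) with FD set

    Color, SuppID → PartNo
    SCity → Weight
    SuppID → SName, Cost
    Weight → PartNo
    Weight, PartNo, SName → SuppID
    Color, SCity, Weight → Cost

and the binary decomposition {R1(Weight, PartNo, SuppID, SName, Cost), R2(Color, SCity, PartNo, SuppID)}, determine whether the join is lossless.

Common attributes: R1 ∩ R2 = {PartNo, SuppID}.
Closure of {PartNo, SuppID}: SuppID → SName, Cost applies, adding SName, Cost. So (PartNo, SuppID)⁺ = {PartNo, SuppID, SName, Cost}.
The closure contains neither all of R1 = {Weight, PartNo, SuppID, SName, Cost} nor all of R2 = {Color, SCity, PartNo, SuppID}, so the common attributes are not a superkey of either fragment. The join is lossy.

No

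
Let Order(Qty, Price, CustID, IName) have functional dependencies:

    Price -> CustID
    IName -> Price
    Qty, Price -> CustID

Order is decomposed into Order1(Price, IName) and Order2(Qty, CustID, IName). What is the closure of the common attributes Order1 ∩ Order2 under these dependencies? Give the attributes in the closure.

Price, CustID, IName

Order1 ∩ Order2 = {IName}.
IName → Price applies, adding Price
Price → CustID applies, adding CustID
Closure: {Price, CustID, IName}.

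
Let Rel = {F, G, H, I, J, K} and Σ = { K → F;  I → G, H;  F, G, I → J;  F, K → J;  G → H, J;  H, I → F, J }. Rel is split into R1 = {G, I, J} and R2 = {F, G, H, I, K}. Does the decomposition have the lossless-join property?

Yes

Common attributes: R1 ∩ R2 = {G, I}.
Closure of {G, I}: I → G, H applies, adding H; G → H, J applies, adding J; H, I → F, J applies, adding F. So (G, I)⁺ = {F, G, H, I, J}.
This closure contains every attribute of R1, so R1 ∩ R2 → R1. The join is lossless.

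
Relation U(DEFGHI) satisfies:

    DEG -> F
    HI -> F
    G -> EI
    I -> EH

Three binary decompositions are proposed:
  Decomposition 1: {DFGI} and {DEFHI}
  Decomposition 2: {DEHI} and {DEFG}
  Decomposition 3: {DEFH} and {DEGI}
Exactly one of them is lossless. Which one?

Decomposition 1: common = {DFI}, closure = {DEFHI} → lossless.
Decomposition 2: common = {DE}, closure = {DE} → lossy.
Decomposition 3: common = {DE}, closure = {DE} → lossy.

Decomposition 1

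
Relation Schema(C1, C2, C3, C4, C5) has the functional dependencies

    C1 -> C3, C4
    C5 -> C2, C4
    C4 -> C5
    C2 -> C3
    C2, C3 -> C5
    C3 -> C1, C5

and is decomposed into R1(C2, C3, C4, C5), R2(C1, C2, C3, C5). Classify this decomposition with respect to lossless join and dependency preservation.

lossless and dependency-preserving

Lossless test: (C2, C3, C5)⁺ = {C1, C2, C3, C4, C5}, which contains all of one fragment — lossless.
Dependency preservation: C1 → C3, C4 is not contained in any single fragment, but the restricted closure of its left-hand side across the fragments still reaches the right-hand side; the remaining FDs each lie inside some fragment. All dependencies are preserved.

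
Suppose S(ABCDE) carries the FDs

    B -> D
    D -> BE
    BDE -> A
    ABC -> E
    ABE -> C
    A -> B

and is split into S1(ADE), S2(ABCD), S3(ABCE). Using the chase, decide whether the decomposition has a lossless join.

Yes

Chase test. Columns are ABCDE; row i has aⱼ where attribute j ∈ Si, else bᵢⱼ.
Initial tableau (one row per fragment):
  row 1: a1 b12 b13 a4 a5
  row 2: a1 a2 a3 a4 b25
  row 3: a1 a2 a3 b34 a5
Rows 2 and 3 agree on B; apply B→D and equate their D entries.
Rows 1 and 2 agree on D; apply D→BE and equate their BE entries.
Rows 1 and 2 agree on ABE; apply ABE→C and equate their C entries.
Row 1 is now all distinguished symbols — the join is lossless.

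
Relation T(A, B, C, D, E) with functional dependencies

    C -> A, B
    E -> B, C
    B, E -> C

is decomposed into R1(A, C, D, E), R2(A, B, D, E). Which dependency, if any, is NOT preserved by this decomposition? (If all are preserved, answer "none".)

Check C → A, B: no single fragment contains all of {A, B, C}, and the restricted closure of {C} across the fragments never reaches {A, B}.
E → B, C is preserved.
B, E → C is preserved.

C -> A, B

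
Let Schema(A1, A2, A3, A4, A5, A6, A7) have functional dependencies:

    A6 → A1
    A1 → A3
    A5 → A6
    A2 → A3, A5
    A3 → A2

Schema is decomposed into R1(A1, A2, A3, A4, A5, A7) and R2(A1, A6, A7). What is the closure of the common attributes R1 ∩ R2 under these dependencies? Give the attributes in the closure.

R1 ∩ R2 = {A1, A7}.
A1 → A3 applies, adding A3
A3 → A2 applies, adding A2
A2 → A3, A5 applies, adding A5
A5 → A6 applies, adding A6
Closure: {A1, A2, A3, A5, A6, A7}.

A1, A2, A3, A5, A6, A7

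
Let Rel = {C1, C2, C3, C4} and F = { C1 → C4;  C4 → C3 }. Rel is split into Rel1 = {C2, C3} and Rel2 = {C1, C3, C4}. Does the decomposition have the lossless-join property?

Common attributes: Rel1 ∩ Rel2 = {C3}.
No dependency enlarges {C3}, so (C3)⁺ = {C3}.
The closure contains neither all of Rel1 = {C2, C3} nor all of Rel2 = {C1, C3, C4}, so the common attributes are not a superkey of either fragment. The join is lossy.

No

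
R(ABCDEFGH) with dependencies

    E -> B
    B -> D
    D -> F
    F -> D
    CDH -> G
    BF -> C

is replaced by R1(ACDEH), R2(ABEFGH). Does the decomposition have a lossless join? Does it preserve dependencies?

lossless but not dependency-preserving

Lossless test: (AEH)⁺ = {ABCDEFGH}, which contains all of one fragment — lossless.
Dependency preservation: the restricted closure of {B} across the fragments never reaches {D}, so B → D cannot be enforced without a join — not preserved.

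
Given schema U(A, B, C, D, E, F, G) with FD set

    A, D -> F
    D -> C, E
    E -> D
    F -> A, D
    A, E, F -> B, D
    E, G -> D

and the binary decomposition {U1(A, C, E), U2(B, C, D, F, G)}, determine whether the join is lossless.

Common attributes: U1 ∩ U2 = {C}.
No dependency enlarges {C}, so (C)⁺ = {C}.
The closure contains neither all of U1 = {A, C, E} nor all of U2 = {B, C, D, F, G}, so the common attributes are not a superkey of either fragment. The join is lossy.

No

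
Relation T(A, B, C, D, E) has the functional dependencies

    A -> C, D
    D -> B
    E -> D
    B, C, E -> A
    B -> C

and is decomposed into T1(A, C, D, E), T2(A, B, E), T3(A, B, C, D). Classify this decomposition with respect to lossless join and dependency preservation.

Lossless test (chase): Rows 1 and 2 agree on A; apply A→C, D and equate their C, D entries. Rows 1 and 2 agree on D; apply D→B and equate their B entries. Row 1 is now all distinguished symbols — the join is lossless.
Dependency preservation: B, C, E → A is not contained in any single fragment, but the restricted closure of its left-hand side across the fragments still reaches the right-hand side; the remaining FDs each lie inside some fragment. All dependencies are preserved.

lossless and dependency-preserving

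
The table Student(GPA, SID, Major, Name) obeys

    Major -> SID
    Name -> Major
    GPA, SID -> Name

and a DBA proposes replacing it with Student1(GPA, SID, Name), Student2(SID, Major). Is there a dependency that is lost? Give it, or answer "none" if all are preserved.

Check Name → Major: no single fragment contains all of {Major, Name}, and the restricted closure of {Name} across the fragments never reaches {Major}.
Major → SID is preserved.
GPA, SID → Name is preserved.

Name -> Major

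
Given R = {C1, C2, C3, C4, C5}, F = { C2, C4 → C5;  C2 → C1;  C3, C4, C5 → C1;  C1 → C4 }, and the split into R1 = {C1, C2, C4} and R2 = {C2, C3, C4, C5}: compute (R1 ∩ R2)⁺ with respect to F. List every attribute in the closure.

C1, C2, C4, C5

R1 ∩ R2 = {C2, C4}.
C2, C4 → C5 applies, adding C5
C2 → C1 applies, adding C1
Closure: {C1, C2, C4, C5}.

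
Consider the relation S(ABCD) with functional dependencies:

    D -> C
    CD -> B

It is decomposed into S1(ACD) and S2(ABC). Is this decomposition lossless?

No

Common attributes: S1 ∩ S2 = {AC}.
No dependency enlarges {AC}, so (AC)⁺ = {AC}.
The closure contains neither all of S1 = {ACD} nor all of S2 = {ABC}, so the common attributes are not a superkey of either fragment. The join is lossy.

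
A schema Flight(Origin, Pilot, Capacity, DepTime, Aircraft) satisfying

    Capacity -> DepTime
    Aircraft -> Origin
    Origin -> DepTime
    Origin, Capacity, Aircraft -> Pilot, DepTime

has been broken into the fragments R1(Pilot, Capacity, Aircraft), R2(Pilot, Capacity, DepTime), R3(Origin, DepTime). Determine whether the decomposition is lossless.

No

Chase test. Columns are Origin, Pilot, Capacity, DepTime, Aircraft; row i has aⱼ where attribute j ∈ Ri, else bᵢⱼ.
Initial tableau (one row per fragment):
  row 1: b11 a2 a3 b14 a5
  row 2: b21 a2 a3 a4 b25
  row 3: a1 b32 b33 a4 b35
Rows 1 and 2 agree on Capacity; apply Capacity→DepTime and equate their DepTime entries.
No row becomes fully distinguished — the join is lossy.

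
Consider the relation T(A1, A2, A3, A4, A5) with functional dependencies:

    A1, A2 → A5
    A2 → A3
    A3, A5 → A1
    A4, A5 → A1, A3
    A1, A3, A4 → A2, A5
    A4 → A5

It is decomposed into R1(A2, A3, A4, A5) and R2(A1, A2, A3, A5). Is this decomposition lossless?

Common attributes: R1 ∩ R2 = {A2, A3, A5}.
Closure of {A2, A3, A5}: A3, A5 → A1 applies, adding A1. So (A2, A3, A5)⁺ = {A1, A2, A3, A5}.
This closure contains every attribute of R2, so R1 ∩ R2 → R2. The join is lossless.

Yes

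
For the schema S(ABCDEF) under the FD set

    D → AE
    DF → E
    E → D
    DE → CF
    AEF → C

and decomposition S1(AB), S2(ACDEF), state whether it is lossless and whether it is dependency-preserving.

Lossless test: (A)⁺ = {A}, which is a superkey of neither fragment — lossy.
Dependency preservation: every FD's attributes lie within a single fragment, so each can be enforced locally — preserved.

lossy but dependency-preserving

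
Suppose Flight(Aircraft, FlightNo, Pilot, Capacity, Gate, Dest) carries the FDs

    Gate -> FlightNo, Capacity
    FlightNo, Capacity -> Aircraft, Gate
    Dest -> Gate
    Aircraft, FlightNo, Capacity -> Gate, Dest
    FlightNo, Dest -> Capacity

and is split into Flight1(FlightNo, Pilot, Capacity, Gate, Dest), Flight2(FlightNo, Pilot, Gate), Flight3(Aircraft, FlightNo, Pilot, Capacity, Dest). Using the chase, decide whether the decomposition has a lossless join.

Yes

Chase test. Columns are Aircraft, FlightNo, Pilot, Capacity, Gate, Dest; row i has aⱼ where attribute j ∈ Flighti, else bᵢⱼ.
Initial tableau (one row per fragment):
  row 1: b11 a2 a3 a4 a5 a6
  row 2: b21 a2 a3 b24 a5 b26
  row 3: a1 a2 a3 a4 b35 a6
Rows 1 and 2 agree on Gate; apply Gate→FlightNo, Capacity and equate their FlightNo, Capacity entries.
Rows 1 and 2 agree on FlightNo, Capacity; apply FlightNo, Capacity→Aircraft, Gate and equate their Aircraft, Gate entries.
Rows 1 and 3 agree on FlightNo, Capacity; apply FlightNo, Capacity→Aircraft, Gate and equate their Aircraft, Gate entries.
Rows 1 and 2 agree on Aircraft, FlightNo, Capacity; apply Aircraft, FlightNo, Capacity→Gate, Dest and equate their Gate, Dest entries.
Row 1 is now all distinguished symbols — the join is lossless.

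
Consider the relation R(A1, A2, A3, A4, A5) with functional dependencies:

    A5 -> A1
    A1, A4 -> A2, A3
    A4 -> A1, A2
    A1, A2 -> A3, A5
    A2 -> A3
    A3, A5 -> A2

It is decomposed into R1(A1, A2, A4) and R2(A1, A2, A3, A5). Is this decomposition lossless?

Common attributes: R1 ∩ R2 = {A1, A2}.
Closure of {A1, A2}: A1, A2 → A3, A5 applies, adding A3, A5. So (A1, A2)⁺ = {A1, A2, A3, A5}.
This closure contains every attribute of R2, so R1 ∩ R2 → R2. The join is lossless.

Yes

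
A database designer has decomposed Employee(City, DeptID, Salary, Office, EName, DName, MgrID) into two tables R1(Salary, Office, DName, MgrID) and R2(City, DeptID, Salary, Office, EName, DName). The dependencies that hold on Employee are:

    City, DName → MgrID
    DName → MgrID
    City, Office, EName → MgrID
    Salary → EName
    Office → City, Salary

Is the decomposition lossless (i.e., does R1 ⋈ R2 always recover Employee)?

Common attributes: R1 ∩ R2 = {Salary, Office, DName}.
Closure of {Salary, Office, DName}: DName → MgrID applies, adding MgrID; Salary → EName applies, adding EName; Office → City, Salary applies, adding City. So (Salary, Office, DName)⁺ = {City, Salary, Office, EName, DName, MgrID}.
This closure contains every attribute of R1, so R1 ∩ R2 → R1. The join is lossless.

Yes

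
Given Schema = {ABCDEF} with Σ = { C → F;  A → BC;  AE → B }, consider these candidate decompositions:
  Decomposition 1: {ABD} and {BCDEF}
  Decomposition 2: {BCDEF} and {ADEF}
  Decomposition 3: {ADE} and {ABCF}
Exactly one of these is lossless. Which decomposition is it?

Decomposition 3

Decomposition 1: common = {BD}, closure = {BD} → lossy.
Decomposition 2: common = {DEF}, closure = {DEF} → lossy.
Decomposition 3: common = {A}, closure = {ABCF} → lossless.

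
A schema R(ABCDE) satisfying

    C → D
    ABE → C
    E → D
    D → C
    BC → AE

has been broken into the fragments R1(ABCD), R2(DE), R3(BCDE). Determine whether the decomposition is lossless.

Yes

Chase test. Columns are ABCDE; row i has aⱼ where attribute j ∈ Ri, else bᵢⱼ.
Initial tableau (one row per fragment):
  row 1: a1 a2 a3 a4 b15
  row 2: b21 b22 b23 a4 a5
  row 3: b31 a2 a3 a4 a5
Rows 1 and 2 agree on D; apply D→C and equate their C entries.
Rows 1 and 3 agree on BC; apply BC→AE and equate their AE entries.
Row 1 is now all distinguished symbols — the join is lossless.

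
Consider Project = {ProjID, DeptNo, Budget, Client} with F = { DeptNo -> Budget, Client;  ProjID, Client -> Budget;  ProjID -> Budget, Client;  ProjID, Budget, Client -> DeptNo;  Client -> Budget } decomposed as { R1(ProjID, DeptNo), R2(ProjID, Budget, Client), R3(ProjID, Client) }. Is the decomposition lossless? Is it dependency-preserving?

lossless but not dependency-preserving

Lossless test (chase): Rows 2 and 3 agree on ProjID, Client; apply ProjID, Client→Budget and equate their Budget entries. Rows 1 and 2 agree on ProjID; apply ProjID→Budget, Client and equate their Budget, Client entries. Rows 1 and 2 agree on ProjID, Budget, Client; apply ProjID, Budget, Client→DeptNo and equate their DeptNo entries. Rows 1 and 3 agree on ProjID, Budget, Client; apply ProjID, Budget, Client→DeptNo and equate their DeptNo entries. Row 1 is now all distinguished symbols — the join is lossless.
Dependency preservation: the restricted closure of {DeptNo} across the fragments never reaches {Budget, Client}, so DeptNo → Budget, Client cannot be enforced without a join — not preserved.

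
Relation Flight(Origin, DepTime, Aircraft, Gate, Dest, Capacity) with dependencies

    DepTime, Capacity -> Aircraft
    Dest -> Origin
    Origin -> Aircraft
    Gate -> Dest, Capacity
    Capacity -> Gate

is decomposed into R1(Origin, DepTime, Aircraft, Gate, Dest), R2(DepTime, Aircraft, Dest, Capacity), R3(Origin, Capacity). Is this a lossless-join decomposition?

Chase test. Columns are Origin, DepTime, Aircraft, Gate, Dest, Capacity; row i has aⱼ where attribute j ∈ Ri, else bᵢⱼ.
Initial tableau (one row per fragment):
  row 1: a1 a2 a3 a4 a5 b16
  row 2: b21 a2 a3 b24 a5 a6
  row 3: a1 b32 b33 b34 b35 a6
Rows 1 and 2 agree on Dest; apply Dest→Origin and equate their Origin entries.
Rows 1 and 3 agree on Origin; apply Origin→Aircraft and equate their Aircraft entries.
Rows 2 and 3 agree on Capacity; apply Capacity→Gate and equate their Gate entries.
Rows 2 and 3 agree on Gate; apply Gate→Dest, Capacity and equate their Dest, Capacity entries.
No row becomes fully distinguished — the join is lossy.

No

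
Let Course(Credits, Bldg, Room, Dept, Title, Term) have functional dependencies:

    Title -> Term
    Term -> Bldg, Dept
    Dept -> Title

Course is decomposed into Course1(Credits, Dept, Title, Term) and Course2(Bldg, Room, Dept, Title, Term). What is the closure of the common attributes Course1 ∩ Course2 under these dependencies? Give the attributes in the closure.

Bldg, Dept, Title, Term

Course1 ∩ Course2 = {Dept, Title, Term}.
Term → Bldg, Dept applies, adding Bldg
Closure: {Bldg, Dept, Title, Term}.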